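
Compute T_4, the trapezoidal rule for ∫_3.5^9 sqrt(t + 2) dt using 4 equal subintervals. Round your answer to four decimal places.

15.7130

Δt = (9 − 3.5)/4 = 1.375.
f(3.5) ≈ 2.3452, f(4.875) ≈ 2.6220, f(6.25) ≈ 2.8723, f(7.625) ≈ 3.1024, f(9) ≈ 3.3166.
T_4 = (Δt/2)·[f(t_0) + 2f(t_1) + 2f(t_2) + 2f(t_3) + f(t_4)].
Sum ≈ 15.7130.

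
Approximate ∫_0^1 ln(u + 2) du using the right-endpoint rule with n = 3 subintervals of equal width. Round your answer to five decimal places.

Δu = (1 − 0)/3 = 1/3.
Right endpoints: 1/3, 2/3, 1.
f(1/3) ≈ 0.84730, f(2/3) ≈ 0.98083, f(1) ≈ 1.09861.
Sum = Δu · [f(1/3) + f(2/3) + f(1)].
Sum ≈ 0.97558.

0.97558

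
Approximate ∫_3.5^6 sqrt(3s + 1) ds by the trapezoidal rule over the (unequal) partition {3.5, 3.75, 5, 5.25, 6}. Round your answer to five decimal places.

Subinterval widths: 0.25, 1.25, 0.25, 0.75.
f(3.5) ≈ 3.39116, f(3.75) ≈ 3.50000, f(5) ≈ 4.00000, f(5.25) ≈ 4.09268, f(6) ≈ 4.35890.
On each subinterval the trapezoid contributes (Δs_i/2)·[f(s_{i-1}) + f(s_i)].
Sum ≈ 9.72982.

9.72982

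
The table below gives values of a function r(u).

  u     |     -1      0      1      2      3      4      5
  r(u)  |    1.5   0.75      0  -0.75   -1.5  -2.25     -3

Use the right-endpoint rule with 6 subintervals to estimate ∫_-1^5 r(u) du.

-6.75

Δu = 1.
Sum = 1·[0.75 + 0 + (-0.75) + (-1.5) + (-2.25) + (-3)] = -6.75.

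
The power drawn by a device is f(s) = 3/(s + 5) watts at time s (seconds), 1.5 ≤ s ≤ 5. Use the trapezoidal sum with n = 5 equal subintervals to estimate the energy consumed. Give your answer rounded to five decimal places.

Δs = (5 − 1.5)/5 = 0.7.
f(1.5) = 6/13, f(2.2) = 5/12, f(2.9) = 30/79, f(3.6) = 15/43, f(4.3) = 10/31, f(5) = 0.3.
T_5 = (Δs/2)·[f(s_0) + 2f(s_1) + ... + 2f(s_{4}) + f(s_5)].
Sum ≈ 1.29402.

1.29402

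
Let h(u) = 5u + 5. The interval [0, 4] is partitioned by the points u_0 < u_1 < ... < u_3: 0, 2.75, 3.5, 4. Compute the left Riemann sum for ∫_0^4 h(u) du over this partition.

39.0625

Subinterval widths: 2.75, 0.75, 0.5.
Left endpoints: 0, 2.75, 3.5.
h(0) = 5, h(2.75) = 18.75, h(3.5) = 22.5.
Sum = Σ Δu_i · h(u_i).
Sum = 39.0625.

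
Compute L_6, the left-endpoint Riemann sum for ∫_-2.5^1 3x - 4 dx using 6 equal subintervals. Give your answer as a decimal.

Δx = (1 − (-2.5))/6 = 7/12.
Left endpoints: -2.5, -23/12, -4/3, -0.75, -1/6, 5/12.
f(-2.5) = -11.5, f(-23/12) = -9.75, f(-4/3) = -8, f(-0.75) = -6.25, f(-1/6) = -4.5, f(5/12) = -2.75.
Sum = Δx · [f(-2.5) + f(-23/12) + f(-4/3) + ...].
Sum = -24.9375.

-24.9375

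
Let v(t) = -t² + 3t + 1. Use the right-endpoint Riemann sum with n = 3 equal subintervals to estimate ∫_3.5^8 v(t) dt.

-104.625

Δt = (8 − 3.5)/3 = 1.5.
Right endpoints: 5, 6.5, 8.
v(5) = -9, v(6.5) = -21.75, v(8) = -39.
Sum = Δt · [v(5) + v(6.5) + v(8)].
Sum = -104.625.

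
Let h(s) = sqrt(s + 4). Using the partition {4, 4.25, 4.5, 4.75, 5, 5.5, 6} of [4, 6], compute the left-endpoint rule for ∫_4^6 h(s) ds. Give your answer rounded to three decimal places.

Subinterval widths: 0.25, 0.25, 0.25, 0.25, 0.5, 0.5.
Left endpoints: 4, 4.25, 4.5, 4.75, 5, 5.5.
h(4) ≈ 2.828, h(4.25) ≈ 2.872, h(4.5) ≈ 2.915, h(4.75) ≈ 2.958, h(5) ≈ 3.000, h(5.5) ≈ 3.082.
Sum = Σ Δs_i · h(s_i).
Sum ≈ 5.935.

5.935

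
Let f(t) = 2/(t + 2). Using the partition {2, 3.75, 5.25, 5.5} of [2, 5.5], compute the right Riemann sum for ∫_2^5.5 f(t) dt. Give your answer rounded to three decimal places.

Subinterval widths: 1.75, 1.5, 0.25.
Right endpoints: 3.75, 5.25, 5.5.
f(3.75) = 8/23, f(5.25) = 8/29, f(5.5) = 4/15.
Sum = Σ Δt_i · f(t_i).
Sum ≈ 1.089.

1.089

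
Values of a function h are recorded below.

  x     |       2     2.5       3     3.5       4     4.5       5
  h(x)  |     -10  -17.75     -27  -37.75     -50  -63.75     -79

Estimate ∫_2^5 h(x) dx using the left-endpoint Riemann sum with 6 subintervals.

Δx = 0.5.
Sum = 0.5·[(-10) + (-17.75) + (-27) + (-37.75) + (-50) + (-63.75)] = -103.125.

-103.125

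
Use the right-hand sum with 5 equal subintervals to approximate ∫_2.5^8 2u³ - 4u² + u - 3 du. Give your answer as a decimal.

1831.5

Δu = (8 − 2.5)/5 = 1.1.
Right endpoints: 3.6, 4.7, 5.8, 6.9, 8.
f(3.6) = 42.072, f(4.7) = 120.986, f(5.8) = 258.464, f(6.9) = 470.478, f(8) = 773.
Sum = Δu · [f(3.6) + f(4.7) + f(5.8) + f(6.9) + f(8)].
Sum = 1831.5.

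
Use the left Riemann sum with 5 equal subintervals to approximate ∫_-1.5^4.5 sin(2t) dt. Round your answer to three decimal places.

Δt = (4.5 − (-1.5))/5 = 1.2.
Left endpoints: -1.5, -0.3, 0.9, 2.1, 3.3.
f(-1.5) ≈ -0.141, f(-0.3) ≈ -0.565, f(0.9) ≈ 0.974, f(2.1) ≈ -0.872, f(3.3) ≈ 0.312.
Sum = Δt · [f(-1.5) + f(-0.3) + f(0.9) + f(2.1) + f(3.3)].
Sum ≈ -0.350.

-0.350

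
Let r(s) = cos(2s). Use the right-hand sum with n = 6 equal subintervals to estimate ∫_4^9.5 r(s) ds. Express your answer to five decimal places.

Δs = (9.5 − 4)/6 = 11/12.
Right endpoints: 59/12, 35/6, 6.75, 23/3, 103/12, 9.5.
r(59/12) ≈ -0.91770, r(35/6) ≈ 0.62184, r(6.75) ≈ 0.59492, r(23/3) ≈ -0.93064, r(103/12) ≈ -0.11186, r(9.5) ≈ 0.98870.
Sum = Δs · [r(59/12) + r(35/6) + r(6.75) + ...].
Sum ≈ 0.22483.

0.22483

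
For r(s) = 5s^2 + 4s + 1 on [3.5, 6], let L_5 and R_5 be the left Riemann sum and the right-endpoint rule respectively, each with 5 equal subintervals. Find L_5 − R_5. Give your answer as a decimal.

-64.375

L_5 = 306.875.
R_5 = 371.25.
L_5 − R_5 = -64.375.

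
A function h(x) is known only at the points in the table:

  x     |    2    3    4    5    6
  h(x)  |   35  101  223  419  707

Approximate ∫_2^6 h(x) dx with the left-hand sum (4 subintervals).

778

Δx = 1.
Sum = 1·[35 + 101 + 223 + 419] = 778.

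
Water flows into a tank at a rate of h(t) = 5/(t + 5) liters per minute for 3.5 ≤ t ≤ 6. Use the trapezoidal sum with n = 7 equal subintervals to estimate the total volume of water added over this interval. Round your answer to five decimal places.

1.28944

Δt = (6 − 3.5)/7 = 5/14.
h(3.5) = 10/17, h(27/7) = 35/62, h(59/14) = 70/129, h(32/7) = 35/67, h(69/14) = 70/139, h(37/7) = 35/72, h(79/14) = 70/149, h(6) = 5/11.
T_7 = (Δt/2)·[h(t_0) + 2h(t_1) + ... + 2h(t_{6}) + h(t_7)].
Sum ≈ 1.28944.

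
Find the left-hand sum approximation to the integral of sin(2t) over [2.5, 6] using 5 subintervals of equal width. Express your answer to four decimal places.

Δt = (6 − 2.5)/5 = 0.7.
Left endpoints: 2.5, 3.2, 3.9, 4.6, 5.3.
f(2.5) ≈ -0.9589, f(3.2) ≈ 0.1165, f(3.9) ≈ 0.9985, f(4.6) ≈ 0.2229, f(5.3) ≈ -0.9228.
Sum = Δt · [f(2.5) + f(3.2) + f(3.9) + f(4.6) + f(5.3)].
Sum ≈ -0.3806.

-0.3806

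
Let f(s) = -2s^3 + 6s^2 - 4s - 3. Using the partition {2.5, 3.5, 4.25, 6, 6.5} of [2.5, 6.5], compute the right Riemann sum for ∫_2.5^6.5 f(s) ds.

Subinterval widths: 1, 0.75, 1.75, 0.5.
Right endpoints: 3.5, 4.25, 6, 6.5.
f(3.5) = -29.25, f(4.25) = -65.15625, f(6) = -243, f(6.5) = -324.75.
Sum = Σ Δs_i · f(s_i).
Sum = -665.7421875.

-665.7421875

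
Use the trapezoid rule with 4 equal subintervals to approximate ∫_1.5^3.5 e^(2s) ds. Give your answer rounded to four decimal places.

Δs = (3.5 − 1.5)/4 = 0.5.
f(1.5) ≈ 20.0855, f(2) ≈ 54.5982, f(2.5) ≈ 148.4132, f(3) ≈ 403.4288, f(3.5) ≈ 1096.6332.
T_4 = (Δs/2)·[f(s_0) + 2f(s_1) + 2f(s_2) + 2f(s_3) + f(s_4)].
Sum ≈ 582.3997.

582.3997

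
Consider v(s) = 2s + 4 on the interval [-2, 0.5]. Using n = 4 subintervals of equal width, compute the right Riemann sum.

Δs = (0.5 − (-2))/4 = 0.625.
Right endpoints: -1.375, -0.75, -0.125, 0.5.
v(-1.375) = 1.25, v(-0.75) = 2.5, v(-0.125) = 3.75, v(0.5) = 5.
Sum = Δs · [v(-1.375) + v(-0.75) + v(-0.125) + v(0.5)].
Sum = 7.8125.

7.8125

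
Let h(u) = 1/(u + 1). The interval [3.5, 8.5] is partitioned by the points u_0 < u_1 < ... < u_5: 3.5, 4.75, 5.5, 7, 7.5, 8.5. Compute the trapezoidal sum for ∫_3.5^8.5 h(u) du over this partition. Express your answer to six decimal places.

Subinterval widths: 1.25, 0.75, 1.5, 0.5, 1.
h(3.5) = 2/9, h(4.75) = 4/23, h(5.5) = 2/13, h(7) = 0.125, h(7.5) = 2/17, h(8.5) = 2/19.
On each subinterval the trapezoid contributes (Δu_i/2)·[h(u_{i-1}) + h(u_i)].
Sum ≈ 0.751746.

0.751746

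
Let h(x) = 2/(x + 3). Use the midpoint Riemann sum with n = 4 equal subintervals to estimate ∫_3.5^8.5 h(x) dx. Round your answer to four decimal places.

Δx = (8.5 − 3.5)/4 = 1.25.
Midpoints: 4.125, 5.375, 6.625, 7.875.
h(4.125) = 16/57, h(5.375) = 16/67, h(6.625) = 16/77, h(7.875) = 16/87.
Sum = Δx · [h(4.125) + h(5.375) + h(6.625) + h(7.875)].
Sum ≈ 1.1390.

1.1390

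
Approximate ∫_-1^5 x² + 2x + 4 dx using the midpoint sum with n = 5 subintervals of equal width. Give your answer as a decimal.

Δx = (5 − (-1))/5 = 1.2.
Midpoints: -0.4, 0.8, 2, 3.2, 4.4.
f(-0.4) = 3.36, f(0.8) = 6.24, f(2) = 12, f(3.2) = 20.64, f(4.4) = 32.16.
Sum = Δx · [f(-0.4) + f(0.8) + f(2) + f(3.2) + f(4.4)].
Sum = 89.28.

89.28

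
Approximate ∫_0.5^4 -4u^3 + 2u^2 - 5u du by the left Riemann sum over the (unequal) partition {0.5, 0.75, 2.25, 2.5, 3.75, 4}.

-147.28125

Subinterval widths: 0.25, 1.5, 0.25, 1.25, 0.25.
Left endpoints: 0.5, 0.75, 2.25, 2.5, 3.75.
f(0.5) = -2.5, f(0.75) = -4.3125, f(2.25) = -46.6875, f(2.5) = -62.5, f(3.75) = -201.5625.
Sum = Σ Δu_i · f(u_i).
Sum = -147.28125.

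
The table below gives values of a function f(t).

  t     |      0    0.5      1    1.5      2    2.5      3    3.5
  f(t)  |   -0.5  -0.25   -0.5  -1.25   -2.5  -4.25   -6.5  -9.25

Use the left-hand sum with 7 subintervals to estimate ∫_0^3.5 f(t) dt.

-7.875

Δt = 0.5.
Sum = 0.5·[(-0.5) + (-0.25) + (-0.5) + (-1.25) + (-2.5) + (-4.25) + (-6.5)] = -7.875.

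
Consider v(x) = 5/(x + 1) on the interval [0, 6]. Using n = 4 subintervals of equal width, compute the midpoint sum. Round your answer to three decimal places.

9.372

Δx = (6 − 0)/4 = 1.5.
Midpoints: 0.75, 2.25, 3.75, 5.25.
v(0.75) = 20/7, v(2.25) = 20/13, v(3.75) = 20/19, v(5.25) = 0.8.
Sum = Δx · [v(0.75) + v(2.25) + v(3.75) + v(5.25)].
Sum ≈ 9.372.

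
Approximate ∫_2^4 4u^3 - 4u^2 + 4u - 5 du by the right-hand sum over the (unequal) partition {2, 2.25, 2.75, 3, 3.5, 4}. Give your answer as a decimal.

Subinterval widths: 0.25, 0.5, 0.25, 0.5, 0.5.
Right endpoints: 2.25, 2.75, 3, 3.5, 4.
f(2.25) = 29.3125, f(2.75) = 58.9375, f(3) = 79, f(3.5) = 131.5, f(4) = 203.
Sum = Σ Δu_i · f(u_i).
Sum = 223.796875.

223.796875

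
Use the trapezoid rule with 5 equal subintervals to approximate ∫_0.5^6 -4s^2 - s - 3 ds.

-326.645

Δs = (6 − 0.5)/5 = 1.1.
f(0.5) = -4.5, f(1.6) = -14.84, f(2.7) = -34.86, f(3.8) = -64.56, f(4.9) = -103.94, f(6) = -153.
T_5 = (Δs/2)·[f(s_0) + 2f(s_1) + ... + 2f(s_{4}) + f(s_5)].
Sum = -326.645.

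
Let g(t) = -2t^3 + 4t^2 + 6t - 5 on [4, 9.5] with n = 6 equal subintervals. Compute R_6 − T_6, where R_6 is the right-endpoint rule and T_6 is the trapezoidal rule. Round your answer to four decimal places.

-576.0104

R_6 ≈ -3295.572627.
T_6 ≈ -2719.562211.
R_6 − T_6 ≈ -576.0104.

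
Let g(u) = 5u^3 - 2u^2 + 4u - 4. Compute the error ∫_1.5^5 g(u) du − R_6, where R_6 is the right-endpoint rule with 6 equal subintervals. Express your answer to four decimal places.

Exact integral: ∫_1.5^5 g(u) du ≈ 725.338542.
R_6 ≈ 902.800492.
Error ≈ 725.338542 − 902.800492 ≈ -177.4620.

-177.4620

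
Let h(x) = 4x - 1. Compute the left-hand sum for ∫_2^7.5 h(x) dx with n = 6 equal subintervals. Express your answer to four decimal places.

Δx = (7.5 − 2)/6 = 11/12.
Left endpoints: 2, 35/12, 23/6, 4.75, 17/3, 79/12.
h(2) = 7, h(35/12) = 32/3, h(23/6) = 43/3, h(4.75) = 18, h(17/3) = 65/3, h(79/12) = 76/3.
Sum = Δx · [h(2) + h(35/12) + h(23/6) + ...].
Sum ≈ 88.9167.

88.9167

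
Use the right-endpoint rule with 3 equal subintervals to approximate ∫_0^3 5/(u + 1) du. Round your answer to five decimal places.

Δu = (3 − 0)/3 = 1.
Right endpoints: 1, 2, 3.
f(1) = 2.5, f(2) = 5/3, f(3) = 1.25.
Sum = Δu · [f(1) + f(2) + f(3)].
Sum ≈ 5.41667.

5.41667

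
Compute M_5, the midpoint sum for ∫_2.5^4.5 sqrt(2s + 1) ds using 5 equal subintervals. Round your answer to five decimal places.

Δs = (4.5 − 2.5)/5 = 0.4.
Midpoints: 2.7, 3.1, 3.5, 3.9, 4.3.
f(2.7) ≈ 2.52982, f(3.1) ≈ 2.68328, f(3.5) ≈ 2.82843, f(3.9) ≈ 2.96648, f(4.3) ≈ 3.09839.
Sum = Δs · [f(2.7) + f(3.1) + f(3.5) + f(3.9) + f(4.3)].
Sum ≈ 5.64256.

5.64256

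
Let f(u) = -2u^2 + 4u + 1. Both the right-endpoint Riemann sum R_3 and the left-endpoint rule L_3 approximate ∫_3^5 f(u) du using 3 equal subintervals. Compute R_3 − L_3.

R_3 ≈ -39.629630.
L_3 ≈ -23.629630.
R_3 − L_3 = -16.

-16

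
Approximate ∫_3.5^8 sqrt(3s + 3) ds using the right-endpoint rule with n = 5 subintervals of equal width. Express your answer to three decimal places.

Δs = (8 − 3.5)/5 = 0.9.
Right endpoints: 4.4, 5.3, 6.2, 7.1, 8.
f(4.4) ≈ 4.025, f(5.3) ≈ 4.347, f(6.2) ≈ 4.648, f(7.1) ≈ 4.930, f(8) ≈ 5.196.
Sum = Δs · [f(4.4) + f(5.3) + f(6.2) + f(7.1) + f(8)].
Sum ≈ 20.831.

20.831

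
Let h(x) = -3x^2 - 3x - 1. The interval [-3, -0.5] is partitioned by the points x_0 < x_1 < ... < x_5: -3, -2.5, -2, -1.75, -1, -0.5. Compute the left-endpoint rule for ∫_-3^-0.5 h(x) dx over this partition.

-21.578125

Subinterval widths: 0.5, 0.5, 0.25, 0.75, 0.5.
Left endpoints: -3, -2.5, -2, -1.75, -1.
h(-3) = -19, h(-2.5) = -12.25, h(-2) = -7, h(-1.75) = -4.9375, h(-1) = -1.
Sum = Σ Δx_i · h(x_i).
Sum = -21.578125.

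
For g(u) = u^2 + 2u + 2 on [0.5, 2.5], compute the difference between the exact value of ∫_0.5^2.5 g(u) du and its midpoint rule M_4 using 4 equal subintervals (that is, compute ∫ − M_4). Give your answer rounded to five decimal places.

0.04167

Exact integral: ∫_0.5^2.5 g(u) du ≈ 15.1666667.
M_4 = 15.125.
Error ≈ 15.1666667 − 15.125 ≈ 0.04167.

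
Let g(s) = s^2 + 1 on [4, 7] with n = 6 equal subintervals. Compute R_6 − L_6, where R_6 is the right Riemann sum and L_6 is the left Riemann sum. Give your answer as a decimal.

16.5

R_6 = 104.375.
L_6 = 87.875.
R_6 − L_6 = 16.5.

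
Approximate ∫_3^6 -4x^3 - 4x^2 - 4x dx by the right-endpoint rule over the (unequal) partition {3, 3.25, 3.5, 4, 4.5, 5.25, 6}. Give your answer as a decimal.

-1813.0625

Subinterval widths: 0.25, 0.25, 0.5, 0.5, 0.75, 0.75.
Right endpoints: 3.25, 3.5, 4, 4.5, 5.25, 6.
f(3.25) = -192.5625, f(3.5) = -234.5, f(4) = -336, f(4.5) = -463.5, f(5.25) = -710.0625, f(6) = -1032.
Sum = Σ Δx_i · f(x_i).
Sum = -1813.0625.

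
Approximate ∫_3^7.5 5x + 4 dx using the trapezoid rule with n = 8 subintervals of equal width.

136.125

Δx = (7.5 − 3)/8 = 0.5625.
f(3) = 19, f(3.5625) = 21.8125, f(4.125) = 24.625, f(4.6875) = 27.4375, f(5.25) = 30.25, f(5.8125) = 33.0625, f(6.375) = 35.875, f(6.9375) = 38.6875, f(7.5) = 41.5.
T_8 = (Δx/2)·[f(x_0) + 2f(x_1) + ... + 2f(x_{7}) + f(x_8)].
Sum = 136.125.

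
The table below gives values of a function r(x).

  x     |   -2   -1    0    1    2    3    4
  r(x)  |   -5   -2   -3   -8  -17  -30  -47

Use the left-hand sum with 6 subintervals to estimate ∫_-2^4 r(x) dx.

Δx = 1.
Sum = 1·[(-5) + (-2) + (-3) + (-8) + (-17) + (-30)] = -65.

-65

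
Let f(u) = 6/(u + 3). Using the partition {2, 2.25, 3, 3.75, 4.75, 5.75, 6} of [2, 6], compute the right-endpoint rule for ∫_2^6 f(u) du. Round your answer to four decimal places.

Subinterval widths: 0.25, 0.75, 0.75, 1, 1, 0.25.
Right endpoints: 2.25, 3, 3.75, 4.75, 5.75, 6.
f(2.25) = 8/7, f(3) = 1, f(3.75) = 8/9, f(4.75) = 24/31, f(5.75) = 24/35, f(6) = 2/3.
Sum = Σ Δu_i · f(u_i).
Sum ≈ 3.3290.

3.3290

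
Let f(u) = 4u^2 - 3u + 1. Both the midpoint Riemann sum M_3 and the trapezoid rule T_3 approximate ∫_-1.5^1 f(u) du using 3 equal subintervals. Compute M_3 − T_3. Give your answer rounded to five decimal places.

M_3 ≈ 9.6296296.
T_3 ≈ 11.3657407.
M_3 − T_3 ≈ -1.73611.

-1.73611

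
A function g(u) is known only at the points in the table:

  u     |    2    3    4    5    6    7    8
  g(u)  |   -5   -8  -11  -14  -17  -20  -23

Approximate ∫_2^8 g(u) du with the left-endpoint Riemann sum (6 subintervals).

Δu = 1.
Sum = 1·[(-5) + (-8) + (-11) + (-14) + (-17) + (-20)] = -75.

-75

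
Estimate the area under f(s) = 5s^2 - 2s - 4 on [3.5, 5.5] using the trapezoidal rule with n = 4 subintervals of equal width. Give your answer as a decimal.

180.25

Δs = (5.5 − 3.5)/4 = 0.5.
f(3.5) = 50.25, f(4) = 68, f(4.5) = 88.25, f(5) = 111, f(5.5) = 136.25.
T_4 = (Δs/2)·[f(s_0) + 2f(s_1) + 2f(s_2) + 2f(s_3) + f(s_4)].
Sum = 180.25.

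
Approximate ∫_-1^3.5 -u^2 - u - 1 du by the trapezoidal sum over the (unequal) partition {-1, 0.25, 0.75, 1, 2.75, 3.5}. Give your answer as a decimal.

Subinterval widths: 1.25, 0.5, 0.25, 1.75, 0.75.
f(-1) = -1, f(0.25) = -1.3125, f(0.75) = -2.3125, f(1) = -3, f(2.75) = -11.3125, f(3.5) = -16.75.
On each subinterval the trapezoid contributes (Δu_i/2)·[f(u_{i-1}) + f(u_i)].
Sum = -26.0625.

-26.0625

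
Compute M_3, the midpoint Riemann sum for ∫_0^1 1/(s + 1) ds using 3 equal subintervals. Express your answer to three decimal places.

0.690

Δs = (1 − 0)/3 = 1/3.
Midpoints: 1/6, 0.5, 5/6.
f(1/6) = 6/7, f(0.5) = 2/3, f(5/6) = 6/11.
Sum = Δs · [f(1/6) + f(0.5) + f(5/6)].
Sum ≈ 0.690.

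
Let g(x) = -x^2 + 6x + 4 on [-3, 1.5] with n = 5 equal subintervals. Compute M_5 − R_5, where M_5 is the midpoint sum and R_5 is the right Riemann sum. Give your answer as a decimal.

M_5 = -12.07125.
R_5 = 2.205.
M_5 − R_5 = -14.27625.

-14.27625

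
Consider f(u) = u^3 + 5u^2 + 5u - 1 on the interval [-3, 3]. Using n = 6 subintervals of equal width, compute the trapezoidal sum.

89

Δu = (3 − (-3))/6 = 1.
f(-3) = 2, f(-2) = 1, f(-1) = -2, f(0) = -1, f(1) = 10, f(2) = 37, f(3) = 86.
T_6 = (Δu/2)·[f(u_0) + 2f(u_1) + ... + 2f(u_{5}) + f(u_6)].
Sum = 89.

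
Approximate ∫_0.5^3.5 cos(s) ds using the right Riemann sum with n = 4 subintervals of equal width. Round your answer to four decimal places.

-1.4712

Δs = (3.5 − 0.5)/4 = 0.75.
Right endpoints: 1.25, 2, 2.75, 3.5.
f(1.25) ≈ 0.3153, f(2) ≈ -0.4161, f(2.75) ≈ -0.9243, f(3.5) ≈ -0.9365.
Sum = Δs · [f(1.25) + f(2) + f(2.75) + f(3.5)].
Sum ≈ -1.4712.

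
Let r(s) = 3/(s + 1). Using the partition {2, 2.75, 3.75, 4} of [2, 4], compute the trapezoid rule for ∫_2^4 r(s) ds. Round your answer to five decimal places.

1.54474

Subinterval widths: 0.75, 1, 0.25.
r(2) = 1, r(2.75) = 0.8, r(3.75) = 12/19, r(4) = 0.6.
On each subinterval the trapezoid contributes (Δs_i/2)·[r(s_{i-1}) + r(s_i)].
Sum ≈ 1.54474.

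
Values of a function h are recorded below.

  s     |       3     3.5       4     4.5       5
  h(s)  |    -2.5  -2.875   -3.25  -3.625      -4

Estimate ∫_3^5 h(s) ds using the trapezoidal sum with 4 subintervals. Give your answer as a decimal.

Δs = 0.5.
T_4 = (0.5/2)·[(-2.5) + 2·(-2.875) + 2·(-3.25) + 2·(-3.625) + (-4)] = -6.5.

-6.5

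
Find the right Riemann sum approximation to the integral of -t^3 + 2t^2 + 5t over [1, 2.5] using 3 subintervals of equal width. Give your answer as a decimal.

Δt = (2.5 − 1)/3 = 0.5.
Right endpoints: 1.5, 2, 2.5.
f(1.5) = 8.625, f(2) = 10, f(2.5) = 9.375.
Sum = Δt · [f(1.5) + f(2) + f(2.5)].
Sum = 14.

14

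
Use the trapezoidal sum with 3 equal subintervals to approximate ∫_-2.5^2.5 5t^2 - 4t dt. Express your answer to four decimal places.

Δt = (2.5 − (-2.5))/3 = 5/3.
f(-2.5) = 41.25, f(-5/6) = 245/36, f(5/6) = 5/36, f(2.5) = 21.25.
T_3 = (Δt/2)·[f(t_0) + 2f(t_1) + 2f(t_2) + f(t_3)].
Sum ≈ 63.6574.

63.6574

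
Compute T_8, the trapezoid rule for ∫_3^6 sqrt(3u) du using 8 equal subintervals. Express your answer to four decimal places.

10.9688

Δu = (6 − 3)/8 = 0.375.
f(3) ≈ 3.0000, f(3.375) ≈ 3.1820, f(3.75) ≈ 3.3541, f(4.125) ≈ 3.5178, f(4.5) ≈ 3.6742, f(4.875) ≈ 3.8243, f(5.25) ≈ 3.9686, f(5.625) ≈ 4.1079, f(6) ≈ 4.2426.
T_8 = (Δu/2)·[f(u_0) + 2f(u_1) + ... + 2f(u_{7}) + f(u_8)].
Sum ≈ 10.9688.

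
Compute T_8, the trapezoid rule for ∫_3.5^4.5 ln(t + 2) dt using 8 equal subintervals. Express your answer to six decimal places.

Δt = (4.5 − 3.5)/8 = 0.125.
f(3.5) ≈ 1.704748, f(3.625) ≈ 1.727221, f(3.75) ≈ 1.749200, f(3.875) ≈ 1.770706, f(4) ≈ 1.791759, f(4.125) ≈ 1.812379, f(4.25) ≈ 1.832581, f(4.375) ≈ 1.852384, f(4.5) ≈ 1.871802.
T_8 = (Δt/2)·[f(t_0) + 2f(t_1) + ... + 2f(t_{7}) + f(t_8)].
Sum ≈ 1.790563.

1.790563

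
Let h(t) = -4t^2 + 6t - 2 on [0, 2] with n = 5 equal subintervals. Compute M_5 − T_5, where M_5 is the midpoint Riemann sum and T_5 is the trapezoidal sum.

0.32

M_5 = -2.56.
T_5 = -2.88.
M_5 − T_5 = 0.32.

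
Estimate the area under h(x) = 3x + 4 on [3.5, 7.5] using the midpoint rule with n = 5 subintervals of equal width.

82

Δx = (7.5 − 3.5)/5 = 0.8.
Midpoints: 3.9, 4.7, 5.5, 6.3, 7.1.
h(3.9) = 15.7, h(4.7) = 18.1, h(5.5) = 20.5, h(6.3) = 22.9, h(7.1) = 25.3.
Sum = Δx · [h(3.9) + h(4.7) + h(5.5) + h(6.3) + h(7.1)].
Sum = 82.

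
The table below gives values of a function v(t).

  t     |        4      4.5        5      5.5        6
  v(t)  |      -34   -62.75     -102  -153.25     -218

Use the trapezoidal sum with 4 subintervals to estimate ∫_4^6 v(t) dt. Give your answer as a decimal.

Δt = 0.5.
T_4 = (0.5/2)·[(-34) + 2·(-62.75) + 2·(-102) + 2·(-153.25) + (-218)] = -222.

-222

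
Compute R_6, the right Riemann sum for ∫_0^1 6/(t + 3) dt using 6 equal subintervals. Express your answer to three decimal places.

Δt = (1 − 0)/6 = 1/6.
Right endpoints: 1/6, 1/3, 0.5, 2/3, 5/6, 1.
f(1/6) = 36/19, f(1/3) = 1.8, f(0.5) = 12/7, f(2/3) = 18/11, f(5/6) = 36/23, f(1) = 1.5.
Sum = Δt · [f(1/6) + f(1/3) + f(0.5) + ...].
Sum ≈ 1.685.

1.685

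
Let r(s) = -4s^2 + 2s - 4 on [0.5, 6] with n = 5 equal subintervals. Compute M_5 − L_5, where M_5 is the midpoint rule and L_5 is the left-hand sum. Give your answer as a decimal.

-65.945

M_5 = -271.865.
L_5 = -205.92.
M_5 − L_5 = -65.945.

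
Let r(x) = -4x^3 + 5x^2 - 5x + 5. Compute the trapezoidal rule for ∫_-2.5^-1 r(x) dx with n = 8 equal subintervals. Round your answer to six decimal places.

83.291016

Δx = (-1 − (-2.5))/8 = 0.1875.
r(-2.5) = 111.25, r(-2.3125) = 94993/1024, r(-2.125) = 76.5859375, r(-1.9375) = 64051/1024, r(-1.75) = 50.5, r(-1.5625) = 41245/1024, r(-1.375) = 31.7265625, r(-1.1875) = 25279/1024, r(-1) = 19.
T_8 = (Δx/2)·[r(x_0) + 2r(x_1) + ... + 2r(x_{7}) + r(x_8)].
Sum ≈ 83.291016.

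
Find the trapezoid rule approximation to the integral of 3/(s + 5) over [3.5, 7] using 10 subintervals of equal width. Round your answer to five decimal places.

Δs = (7 − 3.5)/10 = 0.35.
f(3.5) = 6/17, f(3.85) = 20/59, f(4.2) = 15/46, f(4.55) = 60/191, f(4.9) = 10/33, f(5.25) = 12/41, f(5.6) = 15/53, f(5.95) = 20/73, f(6.3) = 30/113, f(6.65) = 60/233, f(7) = 0.25.
T_10 = (Δs/2)·[f(s_0) + 2f(s_1) + ... + 2f(s_{9}) + f(s_10)].
Sum ≈ 1.03473.

1.03473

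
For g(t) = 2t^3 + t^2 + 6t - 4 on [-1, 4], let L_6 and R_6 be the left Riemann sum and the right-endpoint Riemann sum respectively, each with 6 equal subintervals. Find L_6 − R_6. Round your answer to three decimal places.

-145.833

L_6 ≈ 107.03704.
R_6 ≈ 252.87037.
L_6 − R_6 ≈ -145.833.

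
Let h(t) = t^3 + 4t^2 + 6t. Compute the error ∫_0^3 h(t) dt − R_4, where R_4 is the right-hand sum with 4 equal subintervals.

Exact integral: ∫_0^3 h(t) dt = 83.25.
R_4 = 116.015625.
Error = 83.25 − 116.015625 = -32.765625.

-32.765625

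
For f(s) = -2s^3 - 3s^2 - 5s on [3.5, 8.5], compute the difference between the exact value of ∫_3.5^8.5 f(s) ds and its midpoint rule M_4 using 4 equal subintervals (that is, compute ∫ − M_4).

-25.390625

Exact integral: ∫_3.5^8.5 f(s) ds = -3256.25.
M_4 = -3230.859375.
Error = -3256.25 − (-3230.859375) = -25.390625.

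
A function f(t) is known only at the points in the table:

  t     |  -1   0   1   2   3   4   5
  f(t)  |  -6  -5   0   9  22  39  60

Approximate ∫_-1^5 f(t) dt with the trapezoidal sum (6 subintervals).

Δt = 1.
T_6 = (1/2)·[(-6) + 2·(-5) + 2·0 + 2·9 + 2·22 + 2·39 + 60] = 92.

92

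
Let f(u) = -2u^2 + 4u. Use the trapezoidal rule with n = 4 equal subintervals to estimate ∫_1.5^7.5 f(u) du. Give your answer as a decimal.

Δu = (7.5 − 1.5)/4 = 1.5.
f(1.5) = 1.5, f(3) = -6, f(4.5) = -22.5, f(6) = -48, f(7.5) = -82.5.
T_4 = (Δu/2)·[f(u_0) + 2f(u_1) + 2f(u_2) + 2f(u_3) + f(u_4)].
Sum = -175.5.

-175.5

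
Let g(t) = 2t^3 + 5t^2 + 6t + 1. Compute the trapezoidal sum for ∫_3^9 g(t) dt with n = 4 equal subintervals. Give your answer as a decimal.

Δt = (9 − 3)/4 = 1.5.
g(3) = 118, g(4.5) = 311.5, g(6) = 649, g(7.5) = 1171, g(9) = 1918.
T_4 = (Δt/2)·[g(t_0) + 2g(t_1) + 2g(t_2) + 2g(t_3) + g(t_4)].
Sum = 4724.25.

4724.25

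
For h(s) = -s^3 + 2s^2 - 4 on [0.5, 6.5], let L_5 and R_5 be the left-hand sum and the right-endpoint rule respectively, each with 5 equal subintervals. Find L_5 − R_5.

228.6

L_5 = -185.19.
R_5 = -413.79.
L_5 − R_5 = 228.6.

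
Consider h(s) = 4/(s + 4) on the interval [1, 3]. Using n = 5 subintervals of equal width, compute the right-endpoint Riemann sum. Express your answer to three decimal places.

Δs = (3 − 1)/5 = 0.4.
Right endpoints: 1.4, 1.8, 2.2, 2.6, 3.
h(1.4) = 20/27, h(1.8) = 20/29, h(2.2) = 20/31, h(2.6) = 20/33, h(3) = 4/7.
Sum = Δs · [h(1.4) + h(1.8) + h(2.2) + h(2.6) + h(3)].
Sum ≈ 1.301.

1.301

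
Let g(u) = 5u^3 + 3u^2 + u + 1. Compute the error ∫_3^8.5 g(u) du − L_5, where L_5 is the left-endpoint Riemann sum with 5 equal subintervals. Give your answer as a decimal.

Exact integral: ∫_3^8.5 g(u) du = 7048.078125.
L_5 = 5425.09.
Error = 7048.078125 − 5425.09 = 1622.988125.

1622.988125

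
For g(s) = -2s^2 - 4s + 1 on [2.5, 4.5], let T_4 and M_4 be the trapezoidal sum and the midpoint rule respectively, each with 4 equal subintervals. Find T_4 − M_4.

-0.25

T_4 = -76.5.
M_4 = -76.25.
T_4 − M_4 = -0.25.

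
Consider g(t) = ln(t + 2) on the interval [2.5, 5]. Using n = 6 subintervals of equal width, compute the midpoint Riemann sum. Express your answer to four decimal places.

Δt = (5 − 2.5)/6 = 5/12.
Midpoints: 65/24, 3.125, 85/24, 95/24, 4.375, 115/24.
g(65/24) ≈ 1.5493, g(3.125) ≈ 1.6341, g(85/24) ≈ 1.7123, g(95/24) ≈ 1.7848, g(4.375) ≈ 1.8524, g(115/24) ≈ 1.9157.
Sum = Δt · [g(65/24) + g(3.125) + g(85/24) + ...].
Sum ≈ 4.3536.

4.3536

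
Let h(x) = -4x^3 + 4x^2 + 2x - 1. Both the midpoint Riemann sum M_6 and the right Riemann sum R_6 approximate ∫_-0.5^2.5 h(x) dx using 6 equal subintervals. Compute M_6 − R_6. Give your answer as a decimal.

9.75

M_6 = -14.5.
R_6 = -24.25.
M_6 − R_6 = 9.75.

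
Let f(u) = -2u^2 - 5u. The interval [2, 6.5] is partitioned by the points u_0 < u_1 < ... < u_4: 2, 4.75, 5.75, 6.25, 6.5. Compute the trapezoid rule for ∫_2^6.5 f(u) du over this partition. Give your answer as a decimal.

Subinterval widths: 2.75, 1, 0.5, 0.25.
f(2) = -18, f(4.75) = -68.875, f(5.75) = -94.875, f(6.25) = -109.375, f(6.5) = -117.
On each subinterval the trapezoid contributes (Δu_i/2)·[f(u_{i-1}) + f(u_i)].
Sum = -280.6875.

-280.6875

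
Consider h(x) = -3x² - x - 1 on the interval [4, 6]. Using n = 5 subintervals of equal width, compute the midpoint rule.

-163.92

Δx = (6 − 4)/5 = 0.4.
Midpoints: 4.2, 4.6, 5, 5.4, 5.8.
h(4.2) = -58.12, h(4.6) = -69.08, h(5) = -81, h(5.4) = -93.88, h(5.8) = -107.72.
Sum = Δx · [h(4.2) + h(4.6) + h(5) + h(5.4) + h(5.8)].
Sum = -163.92.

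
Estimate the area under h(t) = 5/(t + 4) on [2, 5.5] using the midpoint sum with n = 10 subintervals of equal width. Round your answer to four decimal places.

Δt = (5.5 − 2)/10 = 0.35.
Midpoints: 2.175, 2.525, 2.875, 3.225, 3.575, 3.925, 4.275, 4.625, 4.975, 5.325.
h(2.175) = 200/247, h(2.525) = 200/261, h(2.875) = 8/11, h(3.225) = 200/289, h(3.575) = 200/303, h(3.925) = 200/317, h(4.275) = 200/331, h(4.625) = 40/69, h(4.975) = 200/359, h(5.325) = 200/373.
Sum = Δt · [h(2.175) + h(2.525) + h(2.875) + ...].
Sum ≈ 2.2972.

2.2972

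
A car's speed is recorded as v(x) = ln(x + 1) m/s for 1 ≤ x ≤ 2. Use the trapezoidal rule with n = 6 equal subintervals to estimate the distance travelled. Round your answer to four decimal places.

0.9092

Δx = (2 − 1)/6 = 1/6.
v(1) ≈ 0.6931, v(7/6) ≈ 0.7732, v(4/3) ≈ 0.8473, v(1.5) ≈ 0.9163, v(5/3) ≈ 0.9808, v(11/6) ≈ 1.0415, v(2) ≈ 1.0986.
T_6 = (Δx/2)·[v(x_0) + 2v(x_1) + ... + 2v(x_{5}) + v(x_6)].
Sum ≈ 0.9092.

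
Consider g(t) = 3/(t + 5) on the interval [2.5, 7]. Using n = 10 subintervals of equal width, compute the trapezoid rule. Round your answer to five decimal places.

1.41056

Δt = (7 − 2.5)/10 = 0.45.
g(2.5) = 0.4, g(2.95) = 20/53, g(3.4) = 5/14, g(3.85) = 20/59, g(4.3) = 10/31, g(4.75) = 4/13, g(5.2) = 5/17, g(5.65) = 20/71, g(6.1) = 10/37, g(6.55) = 20/77, g(7) = 0.25.
T_10 = (Δt/2)·[g(t_0) + 2g(t_1) + ... + 2g(t_{9}) + g(t_10)].
Sum ≈ 1.41056.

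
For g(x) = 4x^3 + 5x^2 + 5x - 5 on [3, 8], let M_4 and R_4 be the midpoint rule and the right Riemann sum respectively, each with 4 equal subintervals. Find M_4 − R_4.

M_4 = 4889.609375.
R_4 = 6428.28125.
M_4 − R_4 = -1538.671875.

-1538.671875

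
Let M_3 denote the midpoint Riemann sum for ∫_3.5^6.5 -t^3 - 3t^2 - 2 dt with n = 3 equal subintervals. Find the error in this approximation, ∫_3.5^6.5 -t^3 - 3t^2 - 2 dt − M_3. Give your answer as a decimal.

Exact integral: ∫_3.5^6.5 f(t) dt = -646.5.
M_3 = -642.
Error = -646.5 − (-642) = -4.5.

-4.5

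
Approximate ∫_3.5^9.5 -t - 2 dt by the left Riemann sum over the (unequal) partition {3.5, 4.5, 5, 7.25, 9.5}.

Subinterval widths: 1, 0.5, 2.25, 2.25.
Left endpoints: 3.5, 4.5, 5, 7.25.
f(3.5) = -5.5, f(4.5) = -6.5, f(5) = -7, f(7.25) = -9.25.
Sum = Σ Δt_i · f(t_i).
Sum = -45.3125.

-45.3125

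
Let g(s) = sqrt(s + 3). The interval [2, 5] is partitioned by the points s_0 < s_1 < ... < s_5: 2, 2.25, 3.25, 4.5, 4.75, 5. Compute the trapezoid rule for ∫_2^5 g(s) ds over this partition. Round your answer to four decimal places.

7.6275

Subinterval widths: 0.25, 1, 1.25, 0.25, 0.25.
g(2) ≈ 2.2361, g(2.25) ≈ 2.2913, g(3.25) ≈ 2.5000, g(4.5) ≈ 2.7386, g(4.75) ≈ 2.7839, g(5) ≈ 2.8284.
On each subinterval the trapezoid contributes (Δs_i/2)·[g(s_{i-1}) + g(s_i)].
Sum ≈ 7.6275.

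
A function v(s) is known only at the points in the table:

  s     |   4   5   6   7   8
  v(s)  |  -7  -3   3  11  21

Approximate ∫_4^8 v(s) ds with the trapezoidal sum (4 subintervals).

Δs = 1.
T_4 = (1/2)·[(-7) + 2·(-3) + 2·3 + 2·11 + 21] = 18.

18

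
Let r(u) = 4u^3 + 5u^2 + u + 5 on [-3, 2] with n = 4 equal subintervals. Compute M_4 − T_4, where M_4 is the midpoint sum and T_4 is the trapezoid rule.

M_4 = 16.484375.
T_4 = 14.53125.
M_4 − T_4 = 1.953125.

1.953125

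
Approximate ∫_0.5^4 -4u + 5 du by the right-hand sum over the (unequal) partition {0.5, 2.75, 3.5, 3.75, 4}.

-25.5

Subinterval widths: 2.25, 0.75, 0.25, 0.25.
Right endpoints: 2.75, 3.5, 3.75, 4.
f(2.75) = -6, f(3.5) = -9, f(3.75) = -10, f(4) = -11.
Sum = Σ Δu_i · f(u_i).
Sum = -25.5.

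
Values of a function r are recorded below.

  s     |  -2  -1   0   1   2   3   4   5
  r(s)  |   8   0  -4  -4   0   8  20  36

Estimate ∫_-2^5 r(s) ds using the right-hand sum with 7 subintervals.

Δs = 1.
Sum = 1·[0 + (-4) + (-4) + 0 + 8 + 20 + 36] = 56.

56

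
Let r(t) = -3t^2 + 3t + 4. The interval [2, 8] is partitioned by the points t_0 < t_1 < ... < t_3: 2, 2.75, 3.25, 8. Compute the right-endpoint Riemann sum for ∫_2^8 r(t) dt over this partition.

Subinterval widths: 0.75, 0.5, 4.75.
Right endpoints: 2.75, 3.25, 8.
r(2.75) = -10.4375, r(3.25) = -17.9375, r(8) = -164.
Sum = Σ Δt_i · r(t_i).
Sum = -795.796875.

-795.796875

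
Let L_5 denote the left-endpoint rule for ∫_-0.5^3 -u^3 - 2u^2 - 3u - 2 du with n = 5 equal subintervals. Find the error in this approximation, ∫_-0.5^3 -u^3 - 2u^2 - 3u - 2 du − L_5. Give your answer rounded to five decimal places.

Exact integral: ∫_-0.5^3 f(u) du ≈ -58.4427083.
L_5 = -40.7925.
Error ≈ -58.4427083 − (-40.7925) ≈ -17.65021.

-17.65021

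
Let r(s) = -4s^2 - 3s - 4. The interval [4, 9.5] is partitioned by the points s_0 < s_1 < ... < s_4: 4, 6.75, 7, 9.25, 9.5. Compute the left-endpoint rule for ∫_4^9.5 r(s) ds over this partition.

Subinterval widths: 2.75, 0.25, 2.25, 0.25.
Left endpoints: 4, 6.75, 7, 9.25.
r(4) = -80, r(6.75) = -206.5, r(7) = -221, r(9.25) = -374.
Sum = Σ Δs_i · r(s_i).
Sum = -862.375.

-862.375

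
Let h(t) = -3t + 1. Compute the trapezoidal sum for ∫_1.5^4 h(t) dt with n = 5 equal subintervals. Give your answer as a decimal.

Δt = (4 − 1.5)/5 = 0.5.
h(1.5) = -3.5, h(2) = -5, h(2.5) = -6.5, h(3) = -8, h(3.5) = -9.5, h(4) = -11.
T_5 = (Δt/2)·[h(t_0) + 2h(t_1) + ... + 2h(t_{4}) + h(t_5)].
Sum = -18.125.

-18.125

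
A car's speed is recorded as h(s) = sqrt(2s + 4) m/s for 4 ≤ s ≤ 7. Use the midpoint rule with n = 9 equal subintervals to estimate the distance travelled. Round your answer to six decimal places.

11.599683

Δs = (7 − 4)/9 = 1/3.
Midpoints: 25/6, 4.5, 29/6, 31/6, 5.5, 35/6, 37/6, 6.5, 41/6.
h(25/6) ≈ 3.511885, h(4.5) ≈ 3.605551, h(29/6) ≈ 3.696846, h(31/6) ≈ 3.785939, h(5.5) ≈ 3.872983, h(35/6) ≈ 3.958114, h(37/6) ≈ 4.041452, h(6.5) ≈ 4.123106, h(41/6) ≈ 4.203173.
Sum = Δs · [h(25/6) + h(4.5) + h(29/6) + ...].
Sum ≈ 11.599683.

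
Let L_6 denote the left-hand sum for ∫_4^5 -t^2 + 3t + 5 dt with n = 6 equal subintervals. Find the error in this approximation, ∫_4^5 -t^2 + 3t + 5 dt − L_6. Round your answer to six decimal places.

-0.495370

Exact integral: ∫_4^5 f(t) dt ≈ -1.83333333.
L_6 ≈ -1.33796296.
Error ≈ -1.83333333 − (-1.33796296) ≈ -0.495370.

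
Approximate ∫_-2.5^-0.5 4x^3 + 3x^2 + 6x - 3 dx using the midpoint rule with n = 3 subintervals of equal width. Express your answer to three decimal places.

Δx = (-0.5 − (-2.5))/3 = 2/3.
Midpoints: -13/6, -1.5, -5/6.
f(-13/6) = -4601/108, f(-1.5) = -18.75, f(-5/6) = -889/108.
Sum = Δx · [f(-13/6) + f(-1.5) + f(-5/6)].
Sum ≈ -46.389.

-46.389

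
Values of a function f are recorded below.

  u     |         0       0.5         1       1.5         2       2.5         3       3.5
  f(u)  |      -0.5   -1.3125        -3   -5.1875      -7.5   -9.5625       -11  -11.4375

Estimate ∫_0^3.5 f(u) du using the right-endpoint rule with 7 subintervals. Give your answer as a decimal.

-24.5

Δu = 0.5.
Sum = 0.5·[(-1.3125) + (-3) + (-5.1875) + (-7.5) + (-9.5625) + (-11) + (-11.4375)] = -24.5.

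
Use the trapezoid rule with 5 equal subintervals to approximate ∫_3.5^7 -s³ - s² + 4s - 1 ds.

-597.56375

Δs = (7 − 3.5)/5 = 0.7.
f(3.5) = -42.125, f(4.2) = -75.928, f(4.9) = -123.059, f(5.6) = -185.576, f(6.3) = -265.537, f(7) = -365.
T_5 = (Δs/2)·[f(s_0) + 2f(s_1) + ... + 2f(s_{4}) + f(s_5)].
Sum = -597.56375.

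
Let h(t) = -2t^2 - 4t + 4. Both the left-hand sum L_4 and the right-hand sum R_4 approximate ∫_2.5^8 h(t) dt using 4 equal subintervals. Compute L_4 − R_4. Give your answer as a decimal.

L_4 = -333.3515625.
R_4 = -522.4140625.
L_4 − R_4 = 189.0625.

189.0625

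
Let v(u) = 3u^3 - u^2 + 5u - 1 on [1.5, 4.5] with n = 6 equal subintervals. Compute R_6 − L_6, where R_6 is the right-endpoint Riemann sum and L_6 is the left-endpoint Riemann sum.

R_6 = 384.8125.
L_6 = 254.6875.
R_6 − L_6 = 130.125.

130.125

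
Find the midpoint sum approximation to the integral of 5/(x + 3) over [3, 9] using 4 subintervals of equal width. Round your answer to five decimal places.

3.45610

Δx = (9 − 3)/4 = 1.5.
Midpoints: 3.75, 5.25, 6.75, 8.25.
f(3.75) = 20/27, f(5.25) = 20/33, f(6.75) = 20/39, f(8.25) = 4/9.
Sum = Δx · [f(3.75) + f(5.25) + f(6.75) + f(8.25)].
Sum ≈ 3.45610.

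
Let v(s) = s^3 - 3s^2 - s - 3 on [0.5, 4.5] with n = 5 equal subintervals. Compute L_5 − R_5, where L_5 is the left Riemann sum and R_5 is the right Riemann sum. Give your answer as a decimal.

L_5 = -19.38.
R_5 = 2.22.
L_5 − R_5 = -21.6.

-21.6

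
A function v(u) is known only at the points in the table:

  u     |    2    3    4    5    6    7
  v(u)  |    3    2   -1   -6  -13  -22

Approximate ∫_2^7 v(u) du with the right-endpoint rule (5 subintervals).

-40

Δu = 1.
Sum = 1·[2 + (-1) + (-6) + (-13) + (-22)] = -40.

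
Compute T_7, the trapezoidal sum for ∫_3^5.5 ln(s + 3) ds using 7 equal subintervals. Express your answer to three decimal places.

Δs = (5.5 − 3)/7 = 5/14.
f(3) ≈ 1.792, f(47/14) ≈ 1.850, f(26/7) ≈ 1.904, f(57/14) ≈ 1.956, f(31/7) ≈ 2.005, f(67/14) ≈ 2.052, f(36/7) ≈ 2.097, f(5.5) ≈ 2.140.
T_7 = (Δs/2)·[f(s_0) + 2f(s_1) + ... + 2f(s_{6}) + f(s_7)].
Sum ≈ 4.939.

4.939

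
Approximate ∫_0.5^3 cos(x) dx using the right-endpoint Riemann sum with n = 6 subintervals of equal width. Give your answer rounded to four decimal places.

-0.7225

Δx = (3 − 0.5)/6 = 5/12.
Right endpoints: 11/12, 4/3, 1.75, 13/6, 31/12, 3.
f(11/12) ≈ 0.6085, f(4/3) ≈ 0.2352, f(1.75) ≈ -0.1782, f(13/6) ≈ -0.5612, f(31/12) ≈ -0.8482, f(3) ≈ -0.9900.
Sum = Δx · [f(11/12) + f(4/3) + f(1.75) + ...].
Sum ≈ -0.7225.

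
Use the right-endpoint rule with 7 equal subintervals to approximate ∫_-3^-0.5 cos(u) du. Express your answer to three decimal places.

Δu = (-0.5 − (-3))/7 = 5/14.
Right endpoints: -37/14, -16/7, -27/14, -11/7, -17/14, -6/7, -0.5.
f(-37/14) ≈ -0.878, f(-16/7) ≈ -0.656, f(-27/14) ≈ -0.350, f(-11/7) ≈ -0.001, f(-17/14) ≈ 0.349, f(-6/7) ≈ 0.655, f(-0.5) ≈ 0.878.
Sum = Δu · [f(-37/14) + f(-16/7) + f(-27/14) + ...].
Sum ≈ -0.001.

-0.001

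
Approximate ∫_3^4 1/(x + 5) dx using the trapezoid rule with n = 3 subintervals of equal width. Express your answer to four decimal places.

0.1178

Δx = (4 − 3)/3 = 1/3.
f(3) = 0.125, f(10/3) = 0.12, f(11/3) = 3/26, f(4) = 1/9.
T_3 = (Δx/2)·[f(x_0) + 2f(x_1) + 2f(x_2) + f(x_3)].
Sum ≈ 0.1178.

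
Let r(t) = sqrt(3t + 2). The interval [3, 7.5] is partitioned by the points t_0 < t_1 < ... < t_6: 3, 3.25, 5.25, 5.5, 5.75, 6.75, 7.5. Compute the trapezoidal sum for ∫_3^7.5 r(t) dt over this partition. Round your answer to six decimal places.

18.811582

Subinterval widths: 0.25, 2, 0.25, 0.25, 1, 0.75.
r(3) ≈ 3.316625, r(3.25) ≈ 3.427827, r(5.25) ≈ 4.213075, r(5.5) ≈ 4.301163, r(5.75) ≈ 4.387482, r(6.75) ≈ 4.716991, r(7.5) ≈ 4.949747.
On each subinterval the trapezoid contributes (Δt_i/2)·[r(t_{i-1}) + r(t_i)].
Sum ≈ 18.811582.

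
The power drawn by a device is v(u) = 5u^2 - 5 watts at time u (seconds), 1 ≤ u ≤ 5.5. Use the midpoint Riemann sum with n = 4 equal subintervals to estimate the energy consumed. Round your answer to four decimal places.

Δu = (5.5 − 1)/4 = 1.125.
Midpoints: 1.5625, 2.6875, 3.8125, 4.9375.
v(1.5625) = 7.20703125, v(2.6875) = 31.11328125, v(3.8125) = 67.67578125, v(4.9375) = 116.89453125.
Sum = Δu · [v(1.5625) + v(2.6875) + v(3.8125) + v(4.9375)].
Sum ≈ 250.7520.

250.7520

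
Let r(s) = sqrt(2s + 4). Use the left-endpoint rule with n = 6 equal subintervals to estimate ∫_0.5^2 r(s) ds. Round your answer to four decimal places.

3.7412

Δs = (2 − 0.5)/6 = 0.25.
Left endpoints: 0.5, 0.75, 1, 1.25, 1.5, 1.75.
r(0.5) ≈ 2.2361, r(0.75) ≈ 2.3452, r(1) ≈ 2.4495, r(1.25) ≈ 2.5495, r(1.5) ≈ 2.6458, r(1.75) ≈ 2.7386.
Sum = Δs · [r(0.5) + r(0.75) + r(1) + ...].
Sum ≈ 3.7412.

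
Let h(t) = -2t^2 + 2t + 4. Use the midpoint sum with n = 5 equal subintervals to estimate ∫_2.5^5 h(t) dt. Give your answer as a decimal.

-44.0625

Δt = (5 − 2.5)/5 = 0.5.
Midpoints: 2.75, 3.25, 3.75, 4.25, 4.75.
h(2.75) = -5.625, h(3.25) = -10.625, h(3.75) = -16.625, h(4.25) = -23.625, h(4.75) = -31.625.
Sum = Δt · [h(2.75) + h(3.25) + h(3.75) + h(4.25) + h(4.75)].
Sum = -44.0625.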